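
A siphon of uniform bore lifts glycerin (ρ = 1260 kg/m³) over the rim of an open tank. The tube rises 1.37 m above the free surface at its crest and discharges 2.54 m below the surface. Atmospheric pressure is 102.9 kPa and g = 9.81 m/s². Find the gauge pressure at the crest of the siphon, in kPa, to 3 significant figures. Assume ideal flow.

From the surface to the outlet (both open to atmosphere, surface at rest): v = √(2g·h_out) = √(2·9.81·2.54) = 7.06 m/s.
Continuity keeps v the same throughout the tube; from surface to crest, P_atm + 0 = P_top + ½ρv² + ρg·h_top.
P_top = 102900 − ½·1260·7.06² − 1260·9.81·1.37 = 54600 Pa. So P_gauge = P_top − P_atm = -48300 Pa.

P_gauge ≈ -48.3 kPa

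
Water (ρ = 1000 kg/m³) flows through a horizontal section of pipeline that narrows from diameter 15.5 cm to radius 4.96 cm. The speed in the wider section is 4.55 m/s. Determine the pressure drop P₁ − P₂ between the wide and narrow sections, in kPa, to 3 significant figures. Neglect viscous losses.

By continuity, v₂ = v₁·A₁/A₂ = 4.55·(189/77.3) = 11.1 m/s.
The pipe is horizontal, so Bernoulli reduces to P₁ + ½ρv₁² = P₂ + ½ρv₂².
P₁ − P₂ = ½·1000·(11.1² − 4.55²) = ½·1000·103 = 51300 Pa.

ΔP = 51.3 kPa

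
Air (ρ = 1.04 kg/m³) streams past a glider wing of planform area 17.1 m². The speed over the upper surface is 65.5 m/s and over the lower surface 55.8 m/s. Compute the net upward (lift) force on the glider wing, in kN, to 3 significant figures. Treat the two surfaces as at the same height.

The faster flow above has the lower pressure; Bernoulli (same height) gives ΔP = ½ρ(v_up² − v_low²).
ΔP = ½·1.04·(65.5² − 55.8²) = 612 Pa.
Lift = ΔP · A = 612 × 17.1 = 10500 N.

10.5 kN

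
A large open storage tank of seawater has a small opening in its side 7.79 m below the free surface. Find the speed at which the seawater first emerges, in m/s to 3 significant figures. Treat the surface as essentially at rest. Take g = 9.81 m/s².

v ≈ 12.4 m/s

Bernoulli from surface to hole (P equal, v_surface ≈ 0): v = √(2gh) = √(2×9.81×7.79) = 12.4 m/s.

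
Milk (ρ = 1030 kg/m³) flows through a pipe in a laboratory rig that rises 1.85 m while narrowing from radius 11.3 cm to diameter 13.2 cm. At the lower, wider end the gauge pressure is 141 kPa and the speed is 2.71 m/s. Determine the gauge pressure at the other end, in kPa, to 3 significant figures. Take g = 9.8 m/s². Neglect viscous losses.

P₂ ≈ 93.6 kPa

By continuity, v₂ = v₁·A₁/A₂ = 2.71·(401/137) = 7.94 m/s.
Energy conservation along the streamline gives P₂ = P₁ − ½ρ(v₂² − v₁²) − ρg(h₂ − h₁).
P₂ = 141000 + ½·1030·(2.71² − 7.94²) − 1030·9.8·(+1.85) = 141000 + (-28700) − (18700) = 93600 Pa.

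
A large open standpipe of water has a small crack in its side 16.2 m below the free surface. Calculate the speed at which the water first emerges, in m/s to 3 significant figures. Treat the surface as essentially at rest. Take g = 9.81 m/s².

v = 17.8 m/s

Torricelli's result v = √(2gh) gives v = √(2·9.81·16.2) = 17.8 m/s.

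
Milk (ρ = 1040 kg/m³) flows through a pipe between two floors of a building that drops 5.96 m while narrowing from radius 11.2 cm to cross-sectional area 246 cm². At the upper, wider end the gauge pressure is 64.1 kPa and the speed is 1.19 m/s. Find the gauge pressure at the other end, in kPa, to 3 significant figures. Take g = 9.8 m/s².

The volume flow rate is constant, so v₂ = (A₁/A₂)v₁ = (394/246)·1.19 = 1.91 m/s.
Energy conservation along the streamline gives P₂ = P₁ − ½ρ(v₂² − v₁²) − ρg(h₂ − h₁).
P₂ = 64100 + ½·1040·(1.19² − 1.91²) − 1040·9.8·(−5.96) = 64100 + (-1150) − (-60700) = 124000 Pa.

P₂ ≈ 124 kPa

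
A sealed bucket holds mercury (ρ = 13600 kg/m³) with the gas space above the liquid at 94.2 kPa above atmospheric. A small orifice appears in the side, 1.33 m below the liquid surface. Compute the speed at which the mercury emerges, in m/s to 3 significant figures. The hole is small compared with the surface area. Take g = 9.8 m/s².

6.32 m/s

Take point 1 at the surface (v₁ ≈ 0) and point 2 at the hole (at atmospheric pressure). Bernoulli: P₁ + ρg h = P_atm + ½ρv₂².
With P₁ − P_atm = 94200 Pa, v₂ = √(2gh + 2ΔP/ρ) = √(2·9.8·1.33 + 2·94200/13600) = 6.32 m/s.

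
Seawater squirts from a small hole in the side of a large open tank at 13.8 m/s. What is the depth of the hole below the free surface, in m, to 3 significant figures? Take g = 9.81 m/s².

For a small hole in a large open tank, ½v² = gh, giving h = v²/(2g).
h = 13.8²/(2·9.81) = 190/19.62 = 9.71 m.

h = 9.71 m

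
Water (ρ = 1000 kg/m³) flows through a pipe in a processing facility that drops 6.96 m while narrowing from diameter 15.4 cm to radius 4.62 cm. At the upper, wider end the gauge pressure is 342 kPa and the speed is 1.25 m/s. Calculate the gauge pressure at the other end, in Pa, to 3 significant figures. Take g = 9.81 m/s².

P₂ ≈ 405000 Pa

Mass conservation (A₁v₁ = A₂v₂) gives v₂ = 1.25 × 186/67.1 = 3.47 m/s.
Applying Bernoulli between the two ends and solving for P₂: P₂ = P₁ + ½ρ(v₁² − v₂²) − ρgΔh.
P₂ = 342000 + ½·1000·(1.25² − 3.47²) − 1000·9.81·(−6.96) = 342000 + (-5250) − (-68300) = 405000 Pa.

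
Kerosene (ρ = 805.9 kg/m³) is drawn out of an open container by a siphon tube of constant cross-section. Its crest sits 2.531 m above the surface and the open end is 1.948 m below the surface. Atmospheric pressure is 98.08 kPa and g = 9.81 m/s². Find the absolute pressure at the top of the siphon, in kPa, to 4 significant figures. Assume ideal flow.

Bernoulli surface→outlet gives ½v² = g·h_out, so v = √(2·9.81·1.948) = 6.182 m/s.
With constant cross-section the crest speed equals v; applying Bernoulli from the surface up to the crest, P_top = P_atm − ½ρv² − ρg·h_top.
P_top = 98080 − ½·805.9·6.182² − 805.9·9.81·2.531 = 62670 Pa.

P_top = 62.67 kPa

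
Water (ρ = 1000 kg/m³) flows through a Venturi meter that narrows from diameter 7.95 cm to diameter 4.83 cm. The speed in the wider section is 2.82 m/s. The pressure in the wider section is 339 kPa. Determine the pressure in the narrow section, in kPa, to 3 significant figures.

By continuity, v₂ = v₁·A₁/A₂ = 2.82·(49.6/18.3) = 7.64 m/s.
Along the horizontal streamline, P + ½ρv² is constant.
P₂ = P₁ − ½ρ(v₂² − v₁²) = 339000 − ½·1000·(7.64² − 2.82²) = 339000 − 25200 = 314000 Pa.

P₂ ≈ 314 kPa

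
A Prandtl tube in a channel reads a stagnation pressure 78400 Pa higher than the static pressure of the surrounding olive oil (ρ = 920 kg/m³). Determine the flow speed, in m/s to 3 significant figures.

Bernoulli between the free stream and the stagnation point: ½ρv² = P_stag − P_static.
v = √(2ΔP/ρ) = √(2·78400/920) = 13.1 m/s.

v ≈ 13.1 m/s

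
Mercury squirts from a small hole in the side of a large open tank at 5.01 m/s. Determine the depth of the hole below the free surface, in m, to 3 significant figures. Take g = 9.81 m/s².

h ≈ 1.28 m

Torricelli: v = √(2gh), so h = v²/(2g).
h = 5.01²/(2·9.81) = 25.1/19.62 = 1.28 m.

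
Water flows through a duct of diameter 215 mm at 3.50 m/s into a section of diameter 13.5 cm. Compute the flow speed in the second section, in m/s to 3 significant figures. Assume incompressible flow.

v₂ ≈ 8.88 m/s

Mass conservation (A₁v₁ = A₂v₂) gives v₂ = 3.50 × 363/143 = 8.88 m/s.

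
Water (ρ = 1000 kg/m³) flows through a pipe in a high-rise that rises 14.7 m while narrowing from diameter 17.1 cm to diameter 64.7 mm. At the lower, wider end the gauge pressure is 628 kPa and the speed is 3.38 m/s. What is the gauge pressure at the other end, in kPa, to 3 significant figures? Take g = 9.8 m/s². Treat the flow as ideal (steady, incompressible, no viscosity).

P₂ = 211 kPa

Continuity gives A₁v₁ = A₂v₂, so v₂ = (230 cm²)/(32.9 cm²) × 3.38 m/s = 23.6 m/s.
Applying Bernoulli between the two ends and solving for P₂: P₂ = P₁ + ½ρ(v₁² − v₂²) − ρgΔh.
P₂ = 628000 + ½·1000·(3.38² − 23.6²) − 1000·9.8·(+14.7) = 628000 + (-273000) − (144000) = 211000 Pa.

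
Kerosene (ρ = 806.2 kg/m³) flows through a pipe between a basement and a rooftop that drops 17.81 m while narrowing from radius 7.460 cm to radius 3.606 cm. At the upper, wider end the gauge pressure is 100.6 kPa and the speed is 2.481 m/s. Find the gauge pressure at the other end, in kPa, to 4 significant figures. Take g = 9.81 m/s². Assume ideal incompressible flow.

P₂ ≈ 198.5 kPa

Mass conservation (A₁v₁ = A₂v₂) gives v₂ = 2.481 × 174.8/40.85 = 10.62 m/s.
Bernoulli: P₁ + ½ρv₁² + ρg h₁ = P₂ + ½ρv₂² + ρg h₂, so P₂ = P₁ + ½ρ(v₁² − v₂²) − ρg(h₂ − h₁).
P₂ = 100600 + ½·806.2·(2.481² − 10.62²) − 806.2·9.81·(−17.81) = 100600 + (-42970) − (-140900) = 198500 Pa.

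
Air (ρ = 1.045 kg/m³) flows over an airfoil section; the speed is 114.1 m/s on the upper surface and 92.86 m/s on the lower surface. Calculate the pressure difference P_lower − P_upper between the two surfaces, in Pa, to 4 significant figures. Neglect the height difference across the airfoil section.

With negligible Δh, P + ½ρv² is constant, so P_low − P_up = ½ρ(v_up² − v_low²).
ΔP = ½·1.045·(114.1² − 92.86²) = 2297 Pa.

ΔP ≈ 2297 Pa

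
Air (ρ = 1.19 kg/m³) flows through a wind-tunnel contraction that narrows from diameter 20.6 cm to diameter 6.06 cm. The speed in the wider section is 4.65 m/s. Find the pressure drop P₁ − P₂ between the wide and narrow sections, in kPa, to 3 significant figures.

By continuity, v₂ = v₁·A₁/A₂ = 4.65·(333/28.8) = 53.7 m/s.
With no height change, Bernoulli's equation is P₁ + ½ρv₁² = P₂ + ½ρv₂².
P₁ − P₂ = ½·1.19·(53.7² − 4.65²) = ½·1.19·2870 = 1710 Pa.

ΔP ≈ 1.71 kPa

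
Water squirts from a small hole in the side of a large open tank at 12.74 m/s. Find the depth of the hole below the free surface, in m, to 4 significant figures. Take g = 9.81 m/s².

Torricelli: v = √(2gh), so h = v²/(2g).
h = 12.74²/(2·9.81) = 162.3/19.62 = 8.273 m.

h ≈ 8.273 m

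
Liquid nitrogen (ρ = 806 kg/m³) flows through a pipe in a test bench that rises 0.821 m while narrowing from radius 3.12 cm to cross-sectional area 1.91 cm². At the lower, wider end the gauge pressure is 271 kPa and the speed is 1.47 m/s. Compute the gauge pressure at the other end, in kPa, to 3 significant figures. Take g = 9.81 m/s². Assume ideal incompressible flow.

By continuity, v₂ = v₁·A₁/A₂ = 1.47·(30.6/1.91) = 23.5 m/s.
Bernoulli: P₁ + ½ρv₁² + ρg h₁ = P₂ + ½ρv₂² + ρg h₂, so P₂ = P₁ + ½ρ(v₁² − v₂²) − ρg(h₂ − h₁).
P₂ = 271000 + ½·806·(1.47² − 23.5²) − 806·9.81·(+0.821) = 271000 + (-222000) − (6490) = 42100 Pa.

42.1 kPa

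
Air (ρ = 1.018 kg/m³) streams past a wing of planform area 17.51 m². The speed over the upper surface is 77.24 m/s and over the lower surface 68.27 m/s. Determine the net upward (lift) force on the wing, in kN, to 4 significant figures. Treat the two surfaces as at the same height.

11.63 kN

With equal heights on the two surfaces, Bernoulli gives P_lower − P_upper = ½ρ(v_upper² − v_lower²).
ΔP = ½·1.018·(77.24² − 68.27²) = 664.4 Pa.
Lift = ΔP · A = 664.4 × 17.51 = 11630 N.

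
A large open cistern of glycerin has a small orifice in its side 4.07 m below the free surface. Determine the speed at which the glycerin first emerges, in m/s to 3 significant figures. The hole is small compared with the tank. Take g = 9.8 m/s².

With the surface at rest and both surface and jet at atmospheric pressure, Bernoulli gives ρg h = ½ρv², so v = √(2gh) = √(2·9.8·4.07) = 8.93 m/s.

8.93 m/s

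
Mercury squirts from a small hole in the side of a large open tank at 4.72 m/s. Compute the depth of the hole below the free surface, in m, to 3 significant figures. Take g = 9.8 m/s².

Inverting v = √(2gh) gives h = v² / 2g.
h = 4.72²/(2·9.8) = 22.3/19.60 = 1.14 m.

h ≈ 1.14 m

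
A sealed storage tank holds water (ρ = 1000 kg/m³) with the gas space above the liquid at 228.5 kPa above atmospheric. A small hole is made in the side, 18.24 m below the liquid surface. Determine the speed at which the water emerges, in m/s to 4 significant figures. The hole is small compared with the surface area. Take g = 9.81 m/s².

v = 28.55 m/s

Take point 1 at the surface (v₁ ≈ 0) and point 2 at the hole (at atmospheric pressure). Bernoulli: P₁ + ρg h = P_atm + ½ρv₂².
With P₁ − P_atm = 228500 Pa, v₂ = √(2gh + 2ΔP/ρ) = √(2·9.81·18.24 + 2·228500/1000) = 28.55 m/s.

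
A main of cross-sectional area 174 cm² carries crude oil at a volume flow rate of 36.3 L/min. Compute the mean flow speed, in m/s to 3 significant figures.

0.0348 m/s

Q = 36.3 L/min = 0.000605 m³/s.
v = Q/A = 0.000605 / 0.0174 = 0.0348 m/s.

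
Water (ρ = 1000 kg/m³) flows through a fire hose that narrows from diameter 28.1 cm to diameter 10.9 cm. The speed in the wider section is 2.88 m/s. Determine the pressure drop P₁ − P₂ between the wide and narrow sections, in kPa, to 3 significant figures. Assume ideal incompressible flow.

ΔP = 179 kPa

Mass conservation (A₁v₁ = A₂v₂) gives v₂ = 2.88 × 620/93.3 = 19.1 m/s.
Along the horizontal streamline, P + ½ρv² is constant.
P₁ − P₂ = ½·1000·(19.1² − 2.88²) = ½·1000·358 = 179000 Pa.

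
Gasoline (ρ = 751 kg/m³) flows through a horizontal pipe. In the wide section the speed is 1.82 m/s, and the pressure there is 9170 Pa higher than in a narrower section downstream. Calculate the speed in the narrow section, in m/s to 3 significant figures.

With h₁ = h₂, rearranging Bernoulli gives v₂ = √(v₁² + 2ΔP/ρ).
v₂ = √(1.82² + 2·9170/751) = √(3.31 + 24.4) = 5.27 m/s.

v₂ ≈ 5.27 m/s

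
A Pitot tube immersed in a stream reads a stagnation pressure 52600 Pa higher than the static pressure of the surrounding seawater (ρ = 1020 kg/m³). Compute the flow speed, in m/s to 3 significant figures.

v ≈ 10.2 m/s

The dynamic pressure equals the rise in static pressure at the stagnation point: ΔP = ½ρv².
v = √(2ΔP/ρ) = √(2·52600/1020) = 10.2 m/s.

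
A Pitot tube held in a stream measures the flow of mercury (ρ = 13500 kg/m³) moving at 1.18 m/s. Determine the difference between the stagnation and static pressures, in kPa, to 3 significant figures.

At the stagnation point the flow is brought to rest, so Bernoulli gives P_stag − P_static = ½ρv².
ΔP = ½·13500·1.18² = 9400 Pa.

ΔP ≈ 9.40 kPa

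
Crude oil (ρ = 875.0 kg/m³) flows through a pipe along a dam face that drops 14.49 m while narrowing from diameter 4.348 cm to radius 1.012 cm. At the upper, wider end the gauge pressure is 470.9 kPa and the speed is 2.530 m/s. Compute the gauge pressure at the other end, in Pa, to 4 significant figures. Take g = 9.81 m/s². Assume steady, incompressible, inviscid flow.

P₂ ≈ 538400 Pa

Mass conservation (A₁v₁ = A₂v₂) gives v₂ = 2.530 × 14.85/3.217 = 11.68 m/s.
Energy conservation along the streamline gives P₂ = P₁ − ½ρ(v₂² − v₁²) − ρg(h₂ − h₁).
P₂ = 470900 + ½·875.0·(2.530² − 11.68²) − 875.0·9.81·(−14.49) = 470900 + (-56840) − (-124400) = 538400 Pa.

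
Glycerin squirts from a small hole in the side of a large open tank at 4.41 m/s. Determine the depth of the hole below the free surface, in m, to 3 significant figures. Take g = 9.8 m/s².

h = 0.992 m

Torricelli: v = √(2gh), so h = v²/(2g).
h = 4.41²/(2·9.8) = 19.4/19.60 = 0.992 m.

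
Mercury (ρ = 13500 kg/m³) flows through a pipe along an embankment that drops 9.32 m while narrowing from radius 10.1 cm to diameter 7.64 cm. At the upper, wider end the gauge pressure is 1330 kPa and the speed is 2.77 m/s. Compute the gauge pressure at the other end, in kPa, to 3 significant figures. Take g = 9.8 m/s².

83.8 kPa

The volume flow rate is constant, so v₂ = (A₁/A₂)v₁ = (320/45.8)·2.77 = 19.4 m/s.
Energy conservation along the streamline gives P₂ = P₁ − ½ρ(v₂² − v₁²) − ρg(h₂ − h₁).
P₂ = 1330000 + ½·13500·(2.77² − 19.4²) − 13500·9.8·(−9.32) = 1330000 + (-2480000) − (-1230000) = 83800 Pa.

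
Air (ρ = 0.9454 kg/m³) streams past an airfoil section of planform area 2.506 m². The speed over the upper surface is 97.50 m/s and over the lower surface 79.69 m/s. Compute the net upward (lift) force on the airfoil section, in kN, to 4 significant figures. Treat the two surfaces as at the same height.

With equal heights on the two surfaces, Bernoulli gives P_lower − P_upper = ½ρ(v_upper² − v_lower²).
ΔP = ½·0.9454·(97.50² − 79.69²) = 1492 Pa.
Lift = ΔP · A = 1492 × 2.506 = 3738 N.

F = 3.738 kN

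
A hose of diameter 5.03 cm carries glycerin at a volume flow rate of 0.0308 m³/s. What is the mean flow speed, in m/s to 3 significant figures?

15.5 m/s

Q = 0.0308 m³/s = 0.0308 m³/s.
v = Q/A = 0.0308 / 0.00199 = 15.5 m/s.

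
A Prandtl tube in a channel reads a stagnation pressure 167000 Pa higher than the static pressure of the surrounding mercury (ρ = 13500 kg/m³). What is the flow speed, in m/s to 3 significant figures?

The dynamic pressure equals the rise in static pressure at the stagnation point: ΔP = ½ρv².
v = √(2ΔP/ρ) = √(2·167000/13500) = 4.97 m/s.

v ≈ 4.97 m/s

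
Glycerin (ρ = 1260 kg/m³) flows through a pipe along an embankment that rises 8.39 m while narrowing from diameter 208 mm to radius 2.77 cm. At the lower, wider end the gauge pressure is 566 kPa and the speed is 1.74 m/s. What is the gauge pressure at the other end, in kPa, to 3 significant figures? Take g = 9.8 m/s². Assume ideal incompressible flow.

The volume flow rate is constant, so v₂ = (A₁/A₂)v₁ = (340/24.1)·1.74 = 24.5 m/s.
Energy conservation along the streamline gives P₂ = P₁ − ½ρ(v₂² − v₁²) − ρg(h₂ − h₁).
P₂ = 566000 + ½·1260·(1.74² − 24.5²) − 1260·9.8·(+8.39) = 566000 + (-377000) − (104000) = 85300 Pa.

85.3 kPa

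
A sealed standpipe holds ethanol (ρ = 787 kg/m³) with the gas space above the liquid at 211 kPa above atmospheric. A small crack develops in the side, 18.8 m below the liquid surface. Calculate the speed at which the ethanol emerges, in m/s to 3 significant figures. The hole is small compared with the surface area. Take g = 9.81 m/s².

30.1 m/s

Take point 1 at the surface (v₁ ≈ 0) and point 2 at the hole (at atmospheric pressure). Bernoulli: P₁ + ρg h = P_atm + ½ρv₂².
With P₁ − P_atm = 211000 Pa, v₂ = √(2gh + 2ΔP/ρ) = √(2·9.81·18.8 + 2·211000/787) = 30.1 m/s.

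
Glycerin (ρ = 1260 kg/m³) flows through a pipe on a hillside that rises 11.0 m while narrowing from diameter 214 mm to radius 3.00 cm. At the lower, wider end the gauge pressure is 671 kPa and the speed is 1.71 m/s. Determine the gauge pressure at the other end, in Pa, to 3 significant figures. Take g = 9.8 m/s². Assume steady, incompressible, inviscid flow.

The volume flow rate is constant, so v₂ = (A₁/A₂)v₁ = (360/28.3)·1.71 = 21.8 m/s.
Applying Bernoulli between the two ends and solving for P₂: P₂ = P₁ + ½ρ(v₁² − v₂²) − ρgΔh.
P₂ = 671000 + ½·1260·(1.71² − 21.8²) − 1260·9.8·(+11.0) = 671000 + (-296000) − (136000) = 239000 Pa.

P₂ = 239000 Pa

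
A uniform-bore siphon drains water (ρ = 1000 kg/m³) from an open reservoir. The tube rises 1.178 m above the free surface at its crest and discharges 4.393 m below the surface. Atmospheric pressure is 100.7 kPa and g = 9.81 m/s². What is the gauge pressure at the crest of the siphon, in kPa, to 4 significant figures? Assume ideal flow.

P_gauge ≈ -54.65 kPa

From the surface to the outlet (both open to atmosphere, surface at rest): v = √(2g·h_out) = √(2·9.81·4.393) = 9.284 m/s.
Continuity keeps v the same throughout the tube; from surface to crest, P_atm + 0 = P_top + ½ρv² + ρg·h_top.
P_top = 100700 − ½·1000·9.284² − 1000·9.81·1.178 = 46050 Pa. So P_gauge = P_top − P_atm = -54650 Pa.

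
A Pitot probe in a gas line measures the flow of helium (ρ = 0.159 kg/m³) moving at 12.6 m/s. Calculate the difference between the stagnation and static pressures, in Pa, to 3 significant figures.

At the stagnation point the flow is brought to rest, so Bernoulli gives P_stag − P_static = ½ρv².
ΔP = ½·0.159·12.6² = 12.6 Pa.

12.6 Pa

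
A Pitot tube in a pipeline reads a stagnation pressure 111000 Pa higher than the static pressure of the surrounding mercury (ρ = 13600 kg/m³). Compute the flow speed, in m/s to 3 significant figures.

Bernoulli between the free stream and the stagnation point: ½ρv² = P_stag − P_static.
v = √(2ΔP/ρ) = √(2·111000/13600) = 4.04 m/s.

v ≈ 4.04 m/s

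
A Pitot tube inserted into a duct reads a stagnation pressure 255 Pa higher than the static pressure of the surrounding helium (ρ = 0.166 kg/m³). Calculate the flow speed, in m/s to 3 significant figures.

v ≈ 55.4 m/s

Bernoulli between the free stream and the stagnation point: ½ρv² = P_stag − P_static.
v = √(2ΔP/ρ) = √(2·255/0.166) = 55.4 m/s.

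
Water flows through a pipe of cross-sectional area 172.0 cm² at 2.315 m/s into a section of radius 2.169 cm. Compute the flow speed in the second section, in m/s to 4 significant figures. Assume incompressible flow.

By continuity, v₂ = v₁·A₁/A₂ = 2.315·(172.0/14.78) = 26.94 m/s.

v₂ ≈ 26.94 m/s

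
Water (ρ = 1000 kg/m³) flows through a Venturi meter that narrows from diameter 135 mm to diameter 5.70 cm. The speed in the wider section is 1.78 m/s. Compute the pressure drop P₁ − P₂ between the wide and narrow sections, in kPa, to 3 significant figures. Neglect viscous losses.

ΔP ≈ 48.3 kPa

Continuity gives A₁v₁ = A₂v₂, so v₂ = (143 cm²)/(25.5 cm²) × 1.78 m/s = 9.98 m/s.
With no height change, Bernoulli's equation is P₁ + ½ρv₁² = P₂ + ½ρv₂².
P₁ − P₂ = ½·1000·(9.98² − 1.78²) = ½·1000·96.5 = 48300 Pa.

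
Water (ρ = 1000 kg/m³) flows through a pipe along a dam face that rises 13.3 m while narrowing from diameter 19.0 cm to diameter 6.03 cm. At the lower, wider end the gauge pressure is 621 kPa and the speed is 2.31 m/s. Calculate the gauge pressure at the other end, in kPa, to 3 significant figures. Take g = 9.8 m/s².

By continuity, v₂ = v₁·A₁/A₂ = 2.31·(284/28.6) = 22.9 m/s.
Applying Bernoulli between the two ends and solving for P₂: P₂ = P₁ + ½ρ(v₁² − v₂²) − ρgΔh.
P₂ = 621000 + ½·1000·(2.31² − 22.9²) − 1000·9.8·(+13.3) = 621000 + (-260000) − (130000) = 230000 Pa.

P₂ ≈ 230 kPa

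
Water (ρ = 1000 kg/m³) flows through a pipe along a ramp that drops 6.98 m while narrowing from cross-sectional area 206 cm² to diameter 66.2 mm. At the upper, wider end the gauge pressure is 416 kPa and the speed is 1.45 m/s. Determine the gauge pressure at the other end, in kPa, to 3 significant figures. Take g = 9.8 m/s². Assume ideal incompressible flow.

The volume flow rate is constant, so v₂ = (A₁/A₂)v₁ = (206/34.4)·1.45 = 8.68 m/s.
Energy conservation along the streamline gives P₂ = P₁ − ½ρ(v₂² − v₁²) − ρg(h₂ − h₁).
P₂ = 416000 + ½·1000·(1.45² − 8.68²) − 1000·9.8·(−6.98) = 416000 + (-36600) − (-68400) = 448000 Pa.

P₂ = 448 kPa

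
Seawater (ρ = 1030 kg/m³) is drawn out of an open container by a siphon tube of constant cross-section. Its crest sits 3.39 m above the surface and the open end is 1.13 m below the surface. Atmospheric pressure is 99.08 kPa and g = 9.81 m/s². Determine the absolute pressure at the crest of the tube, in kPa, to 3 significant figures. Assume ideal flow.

P_top = 53.4 kPa

The outlet speed comes from Torricelli: v = √(2g·1.13) = 4.71 m/s.
With constant cross-section the crest speed equals v; applying Bernoulli from the surface up to the crest, P_top = P_atm − ½ρv² − ρg·h_top.
P_top = 99080 − ½·1030·4.71² − 1030·9.81·3.39 = 53400 Pa.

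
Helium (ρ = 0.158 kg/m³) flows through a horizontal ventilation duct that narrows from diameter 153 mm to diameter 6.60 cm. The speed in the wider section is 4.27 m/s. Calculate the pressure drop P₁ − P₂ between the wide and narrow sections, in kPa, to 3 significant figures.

ΔP ≈ 0.0402 kPa

The volume flow rate is constant, so v₂ = (A₁/A₂)v₁ = (184/34.2)·4.27 = 22.9 m/s.
Bernoulli (h₁ = h₂): P₁ − P₂ = ½ρ(v₂² − v₁²).
P₁ − P₂ = ½·0.158·(22.9² − 4.27²) = ½·0.158·508 = 40.2 Pa.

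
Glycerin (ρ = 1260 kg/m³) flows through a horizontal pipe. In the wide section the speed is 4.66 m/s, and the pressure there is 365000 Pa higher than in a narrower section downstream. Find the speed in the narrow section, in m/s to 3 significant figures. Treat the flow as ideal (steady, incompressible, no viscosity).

v₂ ≈ 24.5 m/s

Horizontal Bernoulli: P₁ + ½ρv₁² = P₂ + ½ρv₂², so v₂² = v₁² + 2(P₁ − P₂)/ρ.
v₂ = √(4.66² + 2·365000/1260) = √(21.7 + 579) = 24.5 m/s.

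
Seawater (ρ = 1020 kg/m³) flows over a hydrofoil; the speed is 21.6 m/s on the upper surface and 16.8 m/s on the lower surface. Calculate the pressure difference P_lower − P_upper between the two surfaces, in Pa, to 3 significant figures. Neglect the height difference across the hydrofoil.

The pressure is lower where the speed is higher: ΔP = ½ρ(v_up² − v_low²).
ΔP = ½·1020·(21.6² − 16.8²) = 94000 Pa.

ΔP = 94000 Pa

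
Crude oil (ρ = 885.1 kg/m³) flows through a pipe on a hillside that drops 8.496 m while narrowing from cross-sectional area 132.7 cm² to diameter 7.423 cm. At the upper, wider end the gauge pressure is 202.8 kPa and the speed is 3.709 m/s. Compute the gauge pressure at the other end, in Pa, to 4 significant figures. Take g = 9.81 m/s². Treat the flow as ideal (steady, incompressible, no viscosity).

225400 Pa

Mass conservation (A₁v₁ = A₂v₂) gives v₂ = 3.709 × 132.7/43.28 = 11.37 m/s.
Bernoulli: P₁ + ½ρv₁² + ρg h₁ = P₂ + ½ρv₂² + ρg h₂, so P₂ = P₁ + ½ρ(v₁² − v₂²) − ρg(h₂ − h₁).
P₂ = 202800 + ½·885.1·(3.709² − 11.37²) − 885.1·9.81·(−8.496) = 202800 + (-51150) − (-73770) = 225400 Pa.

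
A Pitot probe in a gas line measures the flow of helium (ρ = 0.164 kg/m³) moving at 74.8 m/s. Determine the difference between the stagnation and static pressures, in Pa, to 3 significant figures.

The dynamic pressure equals the rise in static pressure at the stagnation point: ΔP = ½ρv².
ΔP = ½·0.164·74.8² = 459 Pa.

ΔP = 459 Pa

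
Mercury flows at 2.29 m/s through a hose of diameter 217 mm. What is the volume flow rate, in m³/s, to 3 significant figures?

Q = A·v = 0.0370 m² × 2.29 m/s = 0.0847 m³/s.

0.0847 m³/s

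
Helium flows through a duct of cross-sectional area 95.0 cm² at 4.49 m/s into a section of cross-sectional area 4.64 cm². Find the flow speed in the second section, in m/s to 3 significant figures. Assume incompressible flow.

The volume flow rate is constant, so v₂ = (A₁/A₂)v₁ = (95.0/4.64)·4.49 = 91.9 m/s.

v₂ = 91.9 m/s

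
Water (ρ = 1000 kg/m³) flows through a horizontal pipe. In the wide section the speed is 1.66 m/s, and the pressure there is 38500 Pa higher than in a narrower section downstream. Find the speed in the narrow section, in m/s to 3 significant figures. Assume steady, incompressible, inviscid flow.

Horizontal Bernoulli: P₁ + ½ρv₁² = P₂ + ½ρv₂², so v₂² = v₁² + 2(P₁ − P₂)/ρ.
v₂ = √(1.66² + 2·38500/1000) = √(2.76 + 77.0) = 8.93 m/s.

8.93 m/s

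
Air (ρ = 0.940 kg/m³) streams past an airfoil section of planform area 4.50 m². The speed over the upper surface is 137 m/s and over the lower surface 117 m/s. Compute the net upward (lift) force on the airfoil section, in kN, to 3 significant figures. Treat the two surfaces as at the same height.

F ≈ 10.7 kN

The faster flow above has the lower pressure; Bernoulli (same height) gives ΔP = ½ρ(v_up² − v_low²).
ΔP = ½·0.940·(137² − 117²) = 2390 Pa.
Lift = ΔP · A = 2390 × 4.50 = 10700 N.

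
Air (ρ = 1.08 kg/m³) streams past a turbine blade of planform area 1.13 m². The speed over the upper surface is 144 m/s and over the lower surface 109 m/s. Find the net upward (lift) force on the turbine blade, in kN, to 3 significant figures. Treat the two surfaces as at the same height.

The faster flow above has the lower pressure; Bernoulli (same height) gives ΔP = ½ρ(v_up² − v_low²).
ΔP = ½·1.08·(144² − 109²) = 4780 Pa.
Lift = ΔP · A = 4780 × 1.13 = 5400 N.

F ≈ 5.40 kN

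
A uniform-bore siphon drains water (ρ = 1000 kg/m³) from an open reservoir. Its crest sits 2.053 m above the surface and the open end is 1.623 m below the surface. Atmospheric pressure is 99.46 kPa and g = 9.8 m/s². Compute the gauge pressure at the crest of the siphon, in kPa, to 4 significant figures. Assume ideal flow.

The outlet speed comes from Torricelli: v = √(2g·1.623) = 5.640 m/s.
With constant cross-section the crest speed equals v; applying Bernoulli from the surface up to the crest, P_top = P_atm − ½ρv² − ρg·h_top.
P_top = 99460 − ½·1000·5.640² − 1000·9.8·2.053 = 63440 Pa. So P_gauge = P_top − P_atm = -36020 Pa.

P_gauge = -36.02 kPa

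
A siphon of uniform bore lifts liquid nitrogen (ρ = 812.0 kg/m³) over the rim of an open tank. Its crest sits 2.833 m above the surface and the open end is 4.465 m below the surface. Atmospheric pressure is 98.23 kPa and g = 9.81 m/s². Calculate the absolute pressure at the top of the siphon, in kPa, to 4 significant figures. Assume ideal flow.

Bernoulli surface→outlet gives ½v² = g·h_out, so v = √(2·9.81·4.465) = 9.360 m/s.
Continuity keeps v the same throughout the tube; from surface to crest, P_atm + 0 = P_top + ½ρv² + ρg·h_top.
P_top = 98230 − ½·812.0·9.360² − 812.0·9.81·2.833 = 40100 Pa.

P_top ≈ 40.10 kPa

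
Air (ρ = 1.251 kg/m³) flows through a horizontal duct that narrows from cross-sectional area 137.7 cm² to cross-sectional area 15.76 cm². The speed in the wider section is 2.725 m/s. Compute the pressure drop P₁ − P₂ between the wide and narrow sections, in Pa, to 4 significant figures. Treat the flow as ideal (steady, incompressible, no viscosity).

Mass conservation (A₁v₁ = A₂v₂) gives v₂ = 2.725 × 137.7/15.76 = 23.81 m/s.
Along the horizontal streamline, P + ½ρv² is constant.
P₁ − P₂ = ½·1.251·(23.81² − 2.725²) = ½·1.251·559.5 = 349.9 Pa.

ΔP ≈ 349.9 Pa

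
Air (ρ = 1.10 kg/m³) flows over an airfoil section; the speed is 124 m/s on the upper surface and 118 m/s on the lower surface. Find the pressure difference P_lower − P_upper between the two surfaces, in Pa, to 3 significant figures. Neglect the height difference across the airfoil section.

ΔP ≈ 799 Pa

The pressure is lower where the speed is higher: ΔP = ½ρ(v_up² − v_low²).
ΔP = ½·1.10·(124² − 118²) = 799 Pa.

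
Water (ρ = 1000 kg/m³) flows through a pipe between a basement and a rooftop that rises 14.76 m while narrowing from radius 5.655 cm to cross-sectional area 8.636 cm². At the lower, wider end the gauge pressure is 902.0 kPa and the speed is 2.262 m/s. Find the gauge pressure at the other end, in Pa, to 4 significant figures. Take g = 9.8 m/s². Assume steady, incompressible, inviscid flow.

P₂ ≈ 413700 Pa

The volume flow rate is constant, so v₂ = (A₁/A₂)v₁ = (100.5/8.636)·2.262 = 26.31 m/s.
Applying Bernoulli between the two ends and solving for P₂: P₂ = P₁ + ½ρ(v₁² − v₂²) − ρgΔh.
P₂ = 902000 + ½·1000·(2.262² − 26.31²) − 1000·9.8·(+14.76) = 902000 + (-343700) − (144600) = 413700 Pa.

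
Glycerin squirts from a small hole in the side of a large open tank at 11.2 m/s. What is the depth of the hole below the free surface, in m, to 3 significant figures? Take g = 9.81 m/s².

6.39 m

Inverting v = √(2gh) gives h = v² / 2g.
h = 11.2²/(2·9.81) = 125/19.62 = 6.39 m.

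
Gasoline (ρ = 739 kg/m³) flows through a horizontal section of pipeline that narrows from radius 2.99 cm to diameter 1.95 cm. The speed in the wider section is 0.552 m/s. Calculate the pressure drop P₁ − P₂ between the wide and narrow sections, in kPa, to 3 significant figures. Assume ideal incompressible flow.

By continuity, v₂ = v₁·A₁/A₂ = 0.552·(28.1/2.99) = 5.19 m/s.
Bernoulli (h₁ = h₂): P₁ − P₂ = ½ρ(v₂² − v₁²).
P₁ − P₂ = ½·739·(5.19² − 0.552²) = ½·739·26.6 = 9850 Pa.

ΔP ≈ 9.85 kPa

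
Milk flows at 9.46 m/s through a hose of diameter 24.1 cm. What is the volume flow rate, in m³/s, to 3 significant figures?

Q = 0.432 m³/s

Q = A·v = 0.0456 m² × 9.46 m/s = 0.432 m³/s.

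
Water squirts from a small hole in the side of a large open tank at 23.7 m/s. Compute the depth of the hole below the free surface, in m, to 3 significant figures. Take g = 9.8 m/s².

Torricelli: v = √(2gh), so h = v²/(2g).
h = 23.7²/(2·9.8) = 562/19.60 = 28.7 m.

h ≈ 28.7 m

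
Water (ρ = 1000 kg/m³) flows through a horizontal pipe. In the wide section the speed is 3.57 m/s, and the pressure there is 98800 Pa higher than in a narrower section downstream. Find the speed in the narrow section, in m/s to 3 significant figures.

v₂ ≈ 14.5 m/s

With h₁ = h₂, rearranging Bernoulli gives v₂ = √(v₁² + 2ΔP/ρ).
v₂ = √(3.57² + 2·98800/1000) = √(12.7 + 198) = 14.5 m/s.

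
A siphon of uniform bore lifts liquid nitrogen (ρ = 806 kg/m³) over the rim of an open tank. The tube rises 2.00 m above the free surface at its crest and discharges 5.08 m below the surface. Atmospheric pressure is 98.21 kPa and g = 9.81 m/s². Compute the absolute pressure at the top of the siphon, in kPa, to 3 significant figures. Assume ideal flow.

42.2 kPa

Bernoulli surface→outlet gives ½v² = g·h_out, so v = √(2·9.81·5.08) = 9.98 m/s.
The bore is uniform, so the speed at the crest is the same v. Bernoulli surface→crest: P_atm = P_top + ½ρv² + ρg·h_top.
P_top = 98210 − ½·806·9.98² − 806·9.81·2.00 = 42200 Pa.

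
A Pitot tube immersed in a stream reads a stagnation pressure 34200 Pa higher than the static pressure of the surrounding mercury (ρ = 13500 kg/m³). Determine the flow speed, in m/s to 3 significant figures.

Bernoulli between the free stream and the stagnation point: ½ρv² = P_stag − P_static.
v = √(2ΔP/ρ) = √(2·34200/13500) = 2.25 m/s.

v = 2.25 m/s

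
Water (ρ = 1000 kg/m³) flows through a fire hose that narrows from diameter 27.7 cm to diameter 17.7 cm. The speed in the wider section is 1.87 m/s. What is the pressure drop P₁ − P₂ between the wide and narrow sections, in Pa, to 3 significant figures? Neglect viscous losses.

ΔP ≈ 8740 Pa

Continuity gives A₁v₁ = A₂v₂, so v₂ = (603 cm²)/(246 cm²) × 1.87 m/s = 4.58 m/s.
With no height change, Bernoulli's equation is P₁ + ½ρv₁² = P₂ + ½ρv₂².
P₁ − P₂ = ½·1000·(4.58² − 1.87²) = ½·1000·17.5 = 8740 Pa.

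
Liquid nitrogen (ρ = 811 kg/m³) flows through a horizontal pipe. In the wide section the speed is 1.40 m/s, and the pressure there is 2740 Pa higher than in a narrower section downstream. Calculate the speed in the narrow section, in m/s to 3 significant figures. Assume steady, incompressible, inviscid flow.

Horizontal Bernoulli: P₁ + ½ρv₁² = P₂ + ½ρv₂², so v₂² = v₁² + 2(P₁ − P₂)/ρ.
v₂ = √(1.40² + 2·2740/811) = √(1.96 + 6.76) = 2.95 m/s.

2.95 m/s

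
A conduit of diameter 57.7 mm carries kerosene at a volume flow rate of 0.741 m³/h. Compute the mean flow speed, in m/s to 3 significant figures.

0.0787 m/s

Q = 0.741 m³/h = 0.000206 m³/s.
v = Q/A = 0.000206 / 0.00261 = 0.0787 m/s.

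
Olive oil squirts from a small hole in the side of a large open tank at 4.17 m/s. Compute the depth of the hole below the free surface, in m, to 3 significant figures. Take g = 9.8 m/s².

h = 0.887 m

Inverting v = √(2gh) gives h = v² / 2g.
h = 4.17²/(2·9.8) = 17.4/19.60 = 0.887 m.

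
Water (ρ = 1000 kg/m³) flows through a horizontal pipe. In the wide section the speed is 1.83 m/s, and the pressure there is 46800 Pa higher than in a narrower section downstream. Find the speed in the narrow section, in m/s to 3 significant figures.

Horizontal Bernoulli: P₁ + ½ρv₁² = P₂ + ½ρv₂², so v₂² = v₁² + 2(P₁ − P₂)/ρ.
v₂ = √(1.83² + 2·46800/1000) = √(3.35 + 93.6) = 9.85 m/s.

v₂ ≈ 9.85 m/s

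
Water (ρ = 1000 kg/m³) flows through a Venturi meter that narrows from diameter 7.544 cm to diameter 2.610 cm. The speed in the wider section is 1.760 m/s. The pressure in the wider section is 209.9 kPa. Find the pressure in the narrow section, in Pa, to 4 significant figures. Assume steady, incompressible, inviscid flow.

103300 Pa

The volume flow rate is constant, so v₂ = (A₁/A₂)v₁ = (44.70/5.350)·1.760 = 14.70 m/s.
Along the horizontal streamline, P + ½ρv² is constant.
P₂ = P₁ − ½ρ(v₂² − v₁²) = 209900 − ½·1000·(14.70² − 1.760²) = 209900 − 106600 = 103300 Pa.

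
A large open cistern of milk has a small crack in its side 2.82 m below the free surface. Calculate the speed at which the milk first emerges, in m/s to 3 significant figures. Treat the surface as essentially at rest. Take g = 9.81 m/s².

Bernoulli from surface to hole (P equal, v_surface ≈ 0): v = √(2gh) = √(2×9.81×2.82) = 7.44 m/s.

v ≈ 7.44 m/s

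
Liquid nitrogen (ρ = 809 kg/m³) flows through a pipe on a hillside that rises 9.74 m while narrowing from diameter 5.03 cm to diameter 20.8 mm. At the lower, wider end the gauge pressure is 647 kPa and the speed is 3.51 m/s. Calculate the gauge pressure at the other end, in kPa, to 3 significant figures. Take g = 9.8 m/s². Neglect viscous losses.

P₂ = 404 kPa

The volume flow rate is constant, so v₂ = (A₁/A₂)v₁ = (19.9/3.40)·3.51 = 20.5 m/s.
Applying Bernoulli between the two ends and solving for P₂: P₂ = P₁ + ½ρ(v₁² − v₂²) − ρgΔh.
P₂ = 647000 + ½·809·(3.51² − 20.5²) − 809·9.8·(+9.74) = 647000 + (-165000) − (77200) = 404000 Pa.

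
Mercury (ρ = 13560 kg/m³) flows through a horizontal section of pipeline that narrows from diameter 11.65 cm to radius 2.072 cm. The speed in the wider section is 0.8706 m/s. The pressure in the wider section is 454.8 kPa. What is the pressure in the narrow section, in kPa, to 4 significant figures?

By continuity, v₂ = v₁·A₁/A₂ = 0.8706·(106.6/13.49) = 6.881 m/s.
Bernoulli (h₁ = h₂): P₁ − P₂ = ½ρ(v₂² − v₁²).
P₂ = P₁ − ½ρ(v₂² − v₁²) = 454800 − ½·13560·(6.881² − 0.8706²) = 454800 − 315900 = 138900 Pa.

P₂ = 138.9 kPa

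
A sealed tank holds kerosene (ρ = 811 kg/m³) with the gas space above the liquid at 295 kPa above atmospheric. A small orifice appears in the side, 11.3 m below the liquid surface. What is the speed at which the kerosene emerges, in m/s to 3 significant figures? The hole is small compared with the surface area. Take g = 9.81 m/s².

Take point 1 at the surface (v₁ ≈ 0) and point 2 at the hole (at atmospheric pressure). Bernoulli: P₁ + ρg h = P_atm + ½ρv₂².
With P₁ − P_atm = 295000 Pa, v₂ = √(2gh + 2ΔP/ρ) = √(2·9.81·11.3 + 2·295000/811) = 30.8 m/s.

v ≈ 30.8 m/s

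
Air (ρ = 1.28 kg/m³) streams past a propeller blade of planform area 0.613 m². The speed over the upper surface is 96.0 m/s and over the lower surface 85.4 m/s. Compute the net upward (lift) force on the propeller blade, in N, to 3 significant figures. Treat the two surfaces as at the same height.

F ≈ 754 N

The faster flow above has the lower pressure; Bernoulli (same height) gives ΔP = ½ρ(v_up² − v_low²).
ΔP = ½·1.28·(96.0² − 85.4²) = 1230 Pa.
Lift = ΔP · A = 1230 × 0.613 = 754 N.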